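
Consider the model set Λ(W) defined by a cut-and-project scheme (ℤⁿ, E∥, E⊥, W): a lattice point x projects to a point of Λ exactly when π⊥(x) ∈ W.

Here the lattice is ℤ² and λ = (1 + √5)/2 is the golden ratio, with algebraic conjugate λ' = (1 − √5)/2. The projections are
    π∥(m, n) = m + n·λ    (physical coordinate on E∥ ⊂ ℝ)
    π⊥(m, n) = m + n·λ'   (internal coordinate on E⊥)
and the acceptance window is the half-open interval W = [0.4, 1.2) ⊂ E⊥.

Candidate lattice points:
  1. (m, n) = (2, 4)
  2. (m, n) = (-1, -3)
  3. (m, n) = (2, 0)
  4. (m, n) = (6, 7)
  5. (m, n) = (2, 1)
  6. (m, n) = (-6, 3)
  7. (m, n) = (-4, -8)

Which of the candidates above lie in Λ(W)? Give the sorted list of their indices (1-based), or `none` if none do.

2, 7

Numerically λ ≈ 1.6180 and λ' = −1/λ ≈ -0.6180.
candidate 1: (m,n)=(2,4) → π∥ = 2+4·λ ≈ 8.4721, π⊥ = 2+4·λ' ≈ -0.4721 ∉ [0.4, 1.2) ⇒ out
candidate 2: (m,n)=(-1,-3) → π∥ = -1-3·λ ≈ -5.8541, π⊥ = -1-3·λ' ≈ 0.8541 ∈ [0.4, 1.2) ⇒ IN Λ
candidate 3: (m,n)=(2,0) → π∥ = 2+0·λ ≈ 2.0000, π⊥ = 2+0·λ' ≈ 2.0000 ∉ [0.4, 1.2) ⇒ out
candidate 4: (m,n)=(6,7) → π∥ = 6+7·λ ≈ 17.3262, π⊥ = 6+7·λ' ≈ 1.6738 ∉ [0.4, 1.2) ⇒ out
candidate 5: (m,n)=(2,1) → π∥ = 2+1·λ ≈ 3.6180, π⊥ = 2+1·λ' ≈ 1.3820 ∉ [0.4, 1.2) ⇒ out
candidate 6: (m,n)=(-6,3) → π∥ = -6+3·λ ≈ -1.1459, π⊥ = -6+3·λ' ≈ -7.8541 ∉ [0.4, 1.2) ⇒ out
candidate 7: (m,n)=(-4,-8) → π∥ = -4-8·λ ≈ -16.9443, π⊥ = -4-8·λ' ≈ 0.9443 ∈ [0.4, 1.2) ⇒ IN Λ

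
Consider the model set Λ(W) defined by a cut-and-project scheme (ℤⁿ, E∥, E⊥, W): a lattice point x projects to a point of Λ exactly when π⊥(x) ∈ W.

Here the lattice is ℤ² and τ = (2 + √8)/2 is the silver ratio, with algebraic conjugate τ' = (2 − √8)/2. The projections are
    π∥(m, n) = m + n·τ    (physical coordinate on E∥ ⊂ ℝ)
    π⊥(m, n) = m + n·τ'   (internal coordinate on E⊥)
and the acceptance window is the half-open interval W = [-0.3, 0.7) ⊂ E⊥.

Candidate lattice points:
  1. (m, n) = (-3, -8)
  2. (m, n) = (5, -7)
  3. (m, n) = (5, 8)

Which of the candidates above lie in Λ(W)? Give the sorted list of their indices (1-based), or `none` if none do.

Numerically τ ≈ 2.41421 and τ' = −1/τ ≈ -0.41421.
candidate 1: (m,n)=(-3,-8) → π∥ = -3-8·τ ≈ -22.31371, π⊥ = -3-8·τ' ≈ 0.31371 ∈ [-0.3, 0.7) ⇒ IN Λ
candidate 2: (m,n)=(5,-7) → π∥ = 5-7·τ ≈ -11.89949, π⊥ = 5-7·τ' ≈ 7.89949 ∉ [-0.3, 0.7) ⇒ out
candidate 3: (m,n)=(5,8) → π∥ = 5+8·τ ≈ 24.31371, π⊥ = 5+8·τ' ≈ 1.68629 ∉ [-0.3, 0.7) ⇒ out

1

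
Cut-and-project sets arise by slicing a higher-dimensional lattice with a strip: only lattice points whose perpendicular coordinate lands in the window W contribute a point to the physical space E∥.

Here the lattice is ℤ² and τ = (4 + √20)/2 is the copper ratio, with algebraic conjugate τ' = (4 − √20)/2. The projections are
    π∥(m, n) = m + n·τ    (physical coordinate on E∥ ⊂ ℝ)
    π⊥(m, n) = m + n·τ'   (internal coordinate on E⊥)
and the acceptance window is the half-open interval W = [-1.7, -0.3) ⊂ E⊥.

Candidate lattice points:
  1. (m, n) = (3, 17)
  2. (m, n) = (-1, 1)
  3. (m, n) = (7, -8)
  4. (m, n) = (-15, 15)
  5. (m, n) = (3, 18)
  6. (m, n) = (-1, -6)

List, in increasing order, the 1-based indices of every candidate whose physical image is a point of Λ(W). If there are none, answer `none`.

τ' = (4−√20)/2 ≈ -0.2361.
candidate 1: (m,n)=(3,17) → π∥ = 3+17·τ ≈ 75.0132, π⊥ = 3+17·τ' ≈ -1.0132 ∈ [-1.7, -0.3) ⇒ IN Λ
candidate 2: (m,n)=(-1,1) → π∥ = -1+1·τ ≈ 3.2361, π⊥ = -1+1·τ' ≈ -1.2361 ∈ [-1.7, -0.3) ⇒ IN Λ
candidate 3: (m,n)=(7,-8) → π∥ = 7-8·τ ≈ -26.8885, π⊥ = 7-8·τ' ≈ 8.8885 ∉ [-1.7, -0.3) ⇒ out
candidate 4: (m,n)=(-15,15) → π∥ = -15+15·τ ≈ 48.5410, π⊥ = -15+15·τ' ≈ -18.5410 ∉ [-1.7, -0.3) ⇒ out
candidate 5: (m,n)=(3,18) → π∥ = 3+18·τ ≈ 79.2492, π⊥ = 3+18·τ' ≈ -1.2492 ∈ [-1.7, -0.3) ⇒ IN Λ
candidate 6: (m,n)=(-1,-6) → π∥ = -1-6·τ ≈ -26.4164, π⊥ = -1-6·τ' ≈ 0.4164 ∉ [-1.7, -0.3) ⇒ out

1, 2, 5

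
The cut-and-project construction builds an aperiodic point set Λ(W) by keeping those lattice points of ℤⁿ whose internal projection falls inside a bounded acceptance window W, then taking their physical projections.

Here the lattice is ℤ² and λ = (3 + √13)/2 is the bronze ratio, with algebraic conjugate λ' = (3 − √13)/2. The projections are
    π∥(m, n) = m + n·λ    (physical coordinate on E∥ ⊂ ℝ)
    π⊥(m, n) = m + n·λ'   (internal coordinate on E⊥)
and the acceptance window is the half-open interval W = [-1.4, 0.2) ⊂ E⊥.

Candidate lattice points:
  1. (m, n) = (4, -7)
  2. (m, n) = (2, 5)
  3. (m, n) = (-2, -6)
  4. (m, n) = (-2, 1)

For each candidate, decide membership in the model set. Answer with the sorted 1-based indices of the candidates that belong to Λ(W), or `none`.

3

Compute λ' = (3−√13)/2 = -0.302776, so π⊥(m,n) = m -0.302776·n.
#1 (4,-7): internal coord 4 + (-7)·λ' = +6.119429; +6.119429 ∉ [-1.4, 0.2) → out
#2 (2,5): internal coord 2 + (5)·λ' = +0.486122; +0.486122 ∉ [-1.4, 0.2) → out
#3 (-2,-6): internal coord -2 + (-6)·λ' = -0.183346; -0.183346 ∈ [-1.4, 0.2) → IN Λ
#4 (-2,1): internal coord -2 + (1)·λ' = -2.302776; -2.302776 ∉ [-1.4, 0.2) → out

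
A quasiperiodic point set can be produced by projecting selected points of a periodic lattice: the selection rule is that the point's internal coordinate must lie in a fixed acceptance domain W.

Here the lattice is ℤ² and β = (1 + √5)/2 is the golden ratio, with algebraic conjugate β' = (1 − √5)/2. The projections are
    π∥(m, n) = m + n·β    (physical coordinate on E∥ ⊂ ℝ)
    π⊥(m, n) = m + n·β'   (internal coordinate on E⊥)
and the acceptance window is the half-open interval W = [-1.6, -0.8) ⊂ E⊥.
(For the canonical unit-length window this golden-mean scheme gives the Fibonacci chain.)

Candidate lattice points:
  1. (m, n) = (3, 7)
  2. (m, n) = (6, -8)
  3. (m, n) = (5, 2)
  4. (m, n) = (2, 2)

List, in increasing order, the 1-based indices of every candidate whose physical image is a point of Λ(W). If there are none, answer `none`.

1

β' = (1−√5)/2 ≈ -0.6180.
#1 (3,7): internal coord 3 + (7)·β' = -1.3262; -1.3262 ∈ [-1.6, -0.8) → IN Λ
#2 (6,-8): internal coord 6 + (-8)·β' = +10.9443; +10.9443 ∉ [-1.6, -0.8) → out
#3 (5,2): internal coord 5 + (2)·β' = +3.7639; +3.7639 ∉ [-1.6, -0.8) → out
#4 (2,2): internal coord 2 + (2)·β' = +0.7639; +0.7639 ∉ [-1.6, -0.8) → out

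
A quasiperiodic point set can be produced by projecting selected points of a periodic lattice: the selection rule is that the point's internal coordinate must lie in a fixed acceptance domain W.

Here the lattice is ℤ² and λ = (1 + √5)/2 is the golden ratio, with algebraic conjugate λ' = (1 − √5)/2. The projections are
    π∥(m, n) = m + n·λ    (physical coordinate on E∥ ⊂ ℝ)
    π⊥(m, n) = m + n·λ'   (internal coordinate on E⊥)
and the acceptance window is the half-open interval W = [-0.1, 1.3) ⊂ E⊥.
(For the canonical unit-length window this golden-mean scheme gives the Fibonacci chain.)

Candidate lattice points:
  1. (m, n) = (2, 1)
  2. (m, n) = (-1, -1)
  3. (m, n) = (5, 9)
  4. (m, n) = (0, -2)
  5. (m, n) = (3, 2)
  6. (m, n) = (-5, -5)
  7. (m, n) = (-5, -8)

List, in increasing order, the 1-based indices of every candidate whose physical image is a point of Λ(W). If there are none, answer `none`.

4, 7

Compute λ' = (1−√5)/2 = -0.6180, so π⊥(m,n) = m -0.6180·n.
[1] lift (2,1): star map gives 1.3820; window check -0.1 ≤ 1.3820 < 1.3 is false → out
[2] lift (-1,-1): star map gives -0.3820; window check -0.1 ≤ -0.3820 < 1.3 is false → out
[3] lift (5,9): star map gives -0.5623; window check -0.1 ≤ -0.5623 < 1.3 is false → out
[4] lift (0,-2): star map gives 1.2361; window check -0.1 ≤ 1.2361 < 1.3 is true → IN Λ
[5] lift (3,2): star map gives 1.7639; window check -0.1 ≤ 1.7639 < 1.3 is false → out
[6] lift (-5,-5): star map gives -1.9098; window check -0.1 ≤ -1.9098 < 1.3 is false → out
[7] lift (-5,-8): star map gives -0.0557; window check -0.1 ≤ -0.0557 < 1.3 is true → IN Λ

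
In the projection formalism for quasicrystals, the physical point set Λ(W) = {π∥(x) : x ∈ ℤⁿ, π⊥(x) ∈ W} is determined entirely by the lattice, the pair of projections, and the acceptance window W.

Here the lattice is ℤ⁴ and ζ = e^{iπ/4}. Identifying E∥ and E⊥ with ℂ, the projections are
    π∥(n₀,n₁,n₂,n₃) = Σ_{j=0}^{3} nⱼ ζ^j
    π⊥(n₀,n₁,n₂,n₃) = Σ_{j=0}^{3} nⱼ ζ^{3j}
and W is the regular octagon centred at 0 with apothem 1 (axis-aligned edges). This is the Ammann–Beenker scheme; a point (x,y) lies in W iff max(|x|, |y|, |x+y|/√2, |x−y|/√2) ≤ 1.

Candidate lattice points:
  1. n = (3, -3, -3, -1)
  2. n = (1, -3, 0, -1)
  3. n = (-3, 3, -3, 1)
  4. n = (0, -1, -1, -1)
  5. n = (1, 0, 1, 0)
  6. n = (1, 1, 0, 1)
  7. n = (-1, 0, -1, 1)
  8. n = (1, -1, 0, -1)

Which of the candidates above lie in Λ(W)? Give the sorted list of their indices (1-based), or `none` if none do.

Internal map: ζ^{3j} for j=0..3 gives (1,0), (−√2/2,√2/2), (0,−1), (√2/2,√2/2).
#1 (3, -3, -3, -1): internal (4.41421, 0.17157); octagon support 4.41421 vs apothem 1 → ∉ W
#2 (1, -3, 0, -1): internal (2.41421, -2.82843); octagon support 3.70711 vs apothem 1 → ∉ W
#3 (-3, 3, -3, 1): internal (-4.41421, 5.82843); octagon support 7.24264 vs apothem 1 → ∉ W
#4 (0, -1, -1, -1): internal (0.00000, -0.41421); octagon support 0.41421 vs apothem 1 → ∈ W
#5 (1, 0, 1, 0): internal (1.00000, -1.00000); octagon support 1.41421 vs apothem 1 → ∉ W
#6 (1, 1, 0, 1): internal (1.00000, 1.41421); octagon support 1.70711 vs apothem 1 → ∉ W
#7 (-1, 0, -1, 1): internal (-0.29289, 1.70711); octagon support 1.70711 vs apothem 1 → ∉ W
#8 (1, -1, 0, -1): internal (1.00000, -1.41421); octagon support 1.70711 vs apothem 1 → ∉ W

4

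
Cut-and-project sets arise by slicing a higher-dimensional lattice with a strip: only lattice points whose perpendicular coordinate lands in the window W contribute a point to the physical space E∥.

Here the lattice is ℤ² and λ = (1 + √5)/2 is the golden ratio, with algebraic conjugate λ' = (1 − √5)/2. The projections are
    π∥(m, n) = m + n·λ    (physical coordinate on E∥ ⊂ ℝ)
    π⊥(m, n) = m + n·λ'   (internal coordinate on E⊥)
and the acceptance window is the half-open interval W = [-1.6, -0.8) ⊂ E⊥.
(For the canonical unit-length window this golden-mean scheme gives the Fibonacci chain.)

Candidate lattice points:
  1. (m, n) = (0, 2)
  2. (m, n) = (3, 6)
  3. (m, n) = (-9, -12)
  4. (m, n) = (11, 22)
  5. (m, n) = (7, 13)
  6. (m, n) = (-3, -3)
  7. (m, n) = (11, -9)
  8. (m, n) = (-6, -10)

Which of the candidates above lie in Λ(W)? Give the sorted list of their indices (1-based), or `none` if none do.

λ' = (1−√5)/2 ≈ -0.618034.
[1] lift (0,2): star map gives -1.236068; window check -1.6 ≤ -1.236068 < -0.8 is true → IN Λ
[2] lift (3,6): star map gives -0.708204; window check -1.6 ≤ -0.708204 < -0.8 is false → out
[3] lift (-9,-12): star map gives -1.583592; window check -1.6 ≤ -1.583592 < -0.8 is true → IN Λ
[4] lift (11,22): star map gives -2.596748; window check -1.6 ≤ -2.596748 < -0.8 is false → out
[5] lift (7,13): star map gives -1.034442; window check -1.6 ≤ -1.034442 < -0.8 is true → IN Λ
[6] lift (-3,-3): star map gives -1.145898; window check -1.6 ≤ -1.145898 < -0.8 is true → IN Λ
[7] lift (11,-9): star map gives 16.562306; window check -1.6 ≤ 16.562306 < -0.8 is false → out
[8] lift (-6,-10): star map gives 0.180340; window check -1.6 ≤ 0.180340 < -0.8 is false → out

1, 3, 5, 6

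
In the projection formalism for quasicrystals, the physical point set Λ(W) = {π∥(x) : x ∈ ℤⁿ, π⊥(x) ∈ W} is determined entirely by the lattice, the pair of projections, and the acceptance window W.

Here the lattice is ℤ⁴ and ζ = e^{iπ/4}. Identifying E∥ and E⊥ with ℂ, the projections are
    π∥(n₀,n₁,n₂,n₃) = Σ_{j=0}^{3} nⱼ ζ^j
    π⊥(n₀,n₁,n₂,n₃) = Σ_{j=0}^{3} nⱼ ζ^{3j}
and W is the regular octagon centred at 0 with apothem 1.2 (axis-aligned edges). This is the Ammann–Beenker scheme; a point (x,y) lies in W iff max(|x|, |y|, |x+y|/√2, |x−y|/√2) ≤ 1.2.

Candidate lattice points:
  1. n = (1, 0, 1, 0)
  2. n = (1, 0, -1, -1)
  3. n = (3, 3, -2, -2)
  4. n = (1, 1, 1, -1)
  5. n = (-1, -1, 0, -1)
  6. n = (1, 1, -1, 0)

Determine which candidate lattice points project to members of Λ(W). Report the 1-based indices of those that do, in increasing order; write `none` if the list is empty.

2, 4

Internal map: ζ^{3j} for j=0..3 gives (1,0), (−√2/2,√2/2), (0,−1), (√2/2,√2/2).
#1 (1, 0, 1, 0): internal (1.0000, -1.0000); octagon support 1.4142 vs apothem 1.2 → ∉ W
#2 (1, 0, -1, -1): internal (0.2929, 0.2929); octagon support 0.4142 vs apothem 1.2 → ∈ W
#3 (3, 3, -2, -2): internal (-0.5355, 2.7071); octagon support 2.7071 vs apothem 1.2 → ∉ W
#4 (1, 1, 1, -1): internal (-0.4142, -1.0000); octagon support 1.0000 vs apothem 1.2 → ∈ W
#5 (-1, -1, 0, -1): internal (-1.0000, -1.4142); octagon support 1.7071 vs apothem 1.2 → ∉ W
#6 (1, 1, -1, 0): internal (0.2929, 1.7071); octagon support 1.7071 vs apothem 1.2 → ∉ W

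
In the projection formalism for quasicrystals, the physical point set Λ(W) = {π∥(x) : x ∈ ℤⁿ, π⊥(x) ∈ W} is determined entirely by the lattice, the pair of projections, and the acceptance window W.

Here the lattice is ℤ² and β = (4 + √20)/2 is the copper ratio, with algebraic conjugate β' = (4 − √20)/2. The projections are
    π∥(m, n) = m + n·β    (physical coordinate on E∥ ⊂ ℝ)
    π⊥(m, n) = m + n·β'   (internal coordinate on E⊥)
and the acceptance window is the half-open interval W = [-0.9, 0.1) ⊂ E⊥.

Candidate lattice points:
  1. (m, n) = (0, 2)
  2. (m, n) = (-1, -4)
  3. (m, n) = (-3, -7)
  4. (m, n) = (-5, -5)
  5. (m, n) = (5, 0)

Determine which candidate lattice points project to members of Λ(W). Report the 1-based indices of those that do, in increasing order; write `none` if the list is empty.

1, 2

Compute β' = (4−√20)/2 = -0.23607, so π⊥(m,n) = m -0.23607·n.
candidate 1: (m,n)=(0,2) → π∥ = 0+2·β ≈ 8.47214, π⊥ = 0+2·β' ≈ -0.47214 ∈ [-0.9, 0.1) ⇒ IN Λ
candidate 2: (m,n)=(-1,-4) → π∥ = -1-4·β ≈ -17.94427, π⊥ = -1-4·β' ≈ -0.05573 ∈ [-0.9, 0.1) ⇒ IN Λ
candidate 3: (m,n)=(-3,-7) → π∥ = -3-7·β ≈ -32.65248, π⊥ = -3-7·β' ≈ -1.34752 ∉ [-0.9, 0.1) ⇒ out
candidate 4: (m,n)=(-5,-5) → π∥ = -5-5·β ≈ -26.18034, π⊥ = -5-5·β' ≈ -3.81966 ∉ [-0.9, 0.1) ⇒ out
candidate 5: (m,n)=(5,0) → π∥ = 5+0·β ≈ 5.00000, π⊥ = 5+0·β' ≈ 5.00000 ∉ [-0.9, 0.1) ⇒ out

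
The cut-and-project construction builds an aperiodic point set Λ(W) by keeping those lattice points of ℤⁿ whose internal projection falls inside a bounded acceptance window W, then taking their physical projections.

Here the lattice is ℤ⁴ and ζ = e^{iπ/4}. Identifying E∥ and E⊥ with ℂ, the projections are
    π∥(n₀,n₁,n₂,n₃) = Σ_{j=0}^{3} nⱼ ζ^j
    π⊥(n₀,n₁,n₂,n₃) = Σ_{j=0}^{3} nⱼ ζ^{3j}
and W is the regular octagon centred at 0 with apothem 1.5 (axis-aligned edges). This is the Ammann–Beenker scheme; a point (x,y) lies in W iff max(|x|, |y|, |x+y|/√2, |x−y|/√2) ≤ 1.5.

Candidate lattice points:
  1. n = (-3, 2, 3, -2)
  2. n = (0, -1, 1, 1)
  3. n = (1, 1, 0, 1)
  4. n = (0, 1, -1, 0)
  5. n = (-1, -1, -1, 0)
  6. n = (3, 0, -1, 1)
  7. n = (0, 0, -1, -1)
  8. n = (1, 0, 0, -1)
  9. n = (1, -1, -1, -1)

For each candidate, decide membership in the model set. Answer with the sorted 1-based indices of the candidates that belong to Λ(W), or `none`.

5, 7, 8, 9

Internal map: ζ^{3j} for j=0..3 gives (1,0), (−√2/2,√2/2), (0,−1), (√2/2,√2/2).
candidate 1: n = (-3, 2, 3, -2) → π⊥ ≈ (-5.82843, -3.00000); max(|x|,|y|,|x±y|/√2) = 6.24264 > 1.5 ⇒ ∉ W
candidate 2: n = (0, -1, 1, 1) → π⊥ ≈ (+1.41421, -1.00000); max(|x|,|y|,|x±y|/√2) = 1.70711 > 1.5 ⇒ ∉ W
candidate 3: n = (1, 1, 0, 1) → π⊥ ≈ (+1.00000, +1.41421); max(|x|,|y|,|x±y|/√2) = 1.70711 > 1.5 ⇒ ∉ W
candidate 4: n = (0, 1, -1, 0) → π⊥ ≈ (-0.70711, +1.70711); max(|x|,|y|,|x±y|/√2) = 1.70711 > 1.5 ⇒ ∉ W
candidate 5: n = (-1, -1, -1, 0) → π⊥ ≈ (-0.29289, +0.29289); max(|x|,|y|,|x±y|/√2) = 0.41421 ≤ 1.5 ⇒ ∈ W
candidate 6: n = (3, 0, -1, 1) → π⊥ ≈ (+3.70711, +1.70711); max(|x|,|y|,|x±y|/√2) = 3.82843 > 1.5 ⇒ ∉ W
candidate 7: n = (0, 0, -1, -1) → π⊥ ≈ (-0.70711, +0.29289); max(|x|,|y|,|x±y|/√2) = 0.70711 ≤ 1.5 ⇒ ∈ W
candidate 8: n = (1, 0, 0, -1) → π⊥ ≈ (+0.29289, -0.70711); max(|x|,|y|,|x±y|/√2) = 0.70711 ≤ 1.5 ⇒ ∈ W
candidate 9: n = (1, -1, -1, -1) → π⊥ ≈ (+1.00000, -0.41421); max(|x|,|y|,|x±y|/√2) = 1.00000 ≤ 1.5 ⇒ ∈ W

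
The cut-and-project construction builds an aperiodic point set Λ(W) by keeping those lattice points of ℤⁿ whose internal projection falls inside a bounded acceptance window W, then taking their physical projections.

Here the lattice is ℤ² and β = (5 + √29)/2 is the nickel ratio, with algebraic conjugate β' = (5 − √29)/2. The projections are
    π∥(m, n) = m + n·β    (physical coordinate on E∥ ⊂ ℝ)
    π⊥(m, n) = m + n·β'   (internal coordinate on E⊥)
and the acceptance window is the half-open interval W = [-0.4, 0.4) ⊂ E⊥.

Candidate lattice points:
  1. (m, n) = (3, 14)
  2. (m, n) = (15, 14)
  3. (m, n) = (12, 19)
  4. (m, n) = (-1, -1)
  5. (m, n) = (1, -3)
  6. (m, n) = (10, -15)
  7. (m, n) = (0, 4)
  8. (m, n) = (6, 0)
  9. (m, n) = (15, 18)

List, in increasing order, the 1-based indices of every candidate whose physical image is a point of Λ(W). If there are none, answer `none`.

Compute β' = (5−√29)/2 = -0.192582, so π⊥(m,n) = m -0.192582·n.
candidate 1: (m,n)=(3,14) → π∥ = 3+14·β ≈ 75.696154, π⊥ = 3+14·β' ≈ 0.303846 ∈ [-0.4, 0.4) ⇒ IN Λ
candidate 2: (m,n)=(15,14) → π∥ = 15+14·β ≈ 87.696154, π⊥ = 15+14·β' ≈ 12.303846 ∉ [-0.4, 0.4) ⇒ out
candidate 3: (m,n)=(12,19) → π∥ = 12+19·β ≈ 110.659066, π⊥ = 12+19·β' ≈ 8.340934 ∉ [-0.4, 0.4) ⇒ out
candidate 4: (m,n)=(-1,-1) → π∥ = -1-1·β ≈ -6.192582, π⊥ = -1-1·β' ≈ -0.807418 ∉ [-0.4, 0.4) ⇒ out
candidate 5: (m,n)=(1,-3) → π∥ = 1-3·β ≈ -14.577747, π⊥ = 1-3·β' ≈ 1.577747 ∉ [-0.4, 0.4) ⇒ out
candidate 6: (m,n)=(10,-15) → π∥ = 10-15·β ≈ -67.888736, π⊥ = 10-15·β' ≈ 12.888736 ∉ [-0.4, 0.4) ⇒ out
candidate 7: (m,n)=(0,4) → π∥ = 0+4·β ≈ 20.770330, π⊥ = 0+4·β' ≈ -0.770330 ∉ [-0.4, 0.4) ⇒ out
candidate 8: (m,n)=(6,0) → π∥ = 6+0·β ≈ 6.000000, π⊥ = 6+0·β' ≈ 6.000000 ∉ [-0.4, 0.4) ⇒ out
candidate 9: (m,n)=(15,18) → π∥ = 15+18·β ≈ 108.466483, π⊥ = 15+18·β' ≈ 11.533517 ∉ [-0.4, 0.4) ⇒ out

1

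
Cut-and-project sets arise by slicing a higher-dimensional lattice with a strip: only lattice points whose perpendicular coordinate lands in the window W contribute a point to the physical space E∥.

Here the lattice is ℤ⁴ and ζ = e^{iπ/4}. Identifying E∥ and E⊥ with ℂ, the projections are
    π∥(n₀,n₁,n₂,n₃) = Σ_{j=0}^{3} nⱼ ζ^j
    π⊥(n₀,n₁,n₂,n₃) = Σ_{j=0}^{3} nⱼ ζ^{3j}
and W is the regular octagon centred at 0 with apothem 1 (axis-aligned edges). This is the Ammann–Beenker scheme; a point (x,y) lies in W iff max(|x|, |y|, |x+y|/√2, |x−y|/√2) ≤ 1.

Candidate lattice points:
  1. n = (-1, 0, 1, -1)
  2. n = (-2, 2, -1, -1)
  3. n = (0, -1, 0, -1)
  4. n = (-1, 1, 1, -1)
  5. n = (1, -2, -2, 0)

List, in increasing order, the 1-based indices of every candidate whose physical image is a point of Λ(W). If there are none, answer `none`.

π⊥(n) = n₀ + n₁ζ³ + n₂ζ⁶ + n₃ζ⁹ where ζ = e^{iπ/4}.
#1 (-1, 0, 1, -1): internal (-1.7071, -1.7071); octagon support 2.4142 vs apothem 1 → ∉ W
#2 (-2, 2, -1, -1): internal (-4.1213, 1.7071); octagon support 4.1213 vs apothem 1 → ∉ W
#3 (0, -1, 0, -1): internal (0.0000, -1.4142); octagon support 1.4142 vs apothem 1 → ∉ W
#4 (-1, 1, 1, -1): internal (-2.4142, -1.0000); octagon support 2.4142 vs apothem 1 → ∉ W
#5 (1, -2, -2, 0): internal (2.4142, 0.5858); octagon support 2.4142 vs apothem 1 → ∉ W

none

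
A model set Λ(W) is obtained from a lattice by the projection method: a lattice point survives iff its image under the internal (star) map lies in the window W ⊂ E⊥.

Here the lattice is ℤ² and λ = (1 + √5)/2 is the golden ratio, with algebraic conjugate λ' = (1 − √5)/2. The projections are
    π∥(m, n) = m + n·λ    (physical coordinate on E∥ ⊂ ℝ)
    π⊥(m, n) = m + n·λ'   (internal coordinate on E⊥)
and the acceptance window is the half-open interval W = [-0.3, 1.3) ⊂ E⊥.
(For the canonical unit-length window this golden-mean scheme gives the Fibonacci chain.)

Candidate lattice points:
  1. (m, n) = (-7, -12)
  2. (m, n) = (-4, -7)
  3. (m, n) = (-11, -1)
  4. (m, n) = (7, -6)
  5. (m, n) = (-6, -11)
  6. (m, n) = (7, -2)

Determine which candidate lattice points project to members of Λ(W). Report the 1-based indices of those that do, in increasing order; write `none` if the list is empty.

Numerically λ ≈ 1.6180 and λ' = −1/λ ≈ -0.6180.
[1] lift (-7,-12): star map gives 0.4164; window check -0.3 ≤ 0.4164 < 1.3 is true → IN Λ
[2] lift (-4,-7): star map gives 0.3262; window check -0.3 ≤ 0.3262 < 1.3 is true → IN Λ
[3] lift (-11,-1): star map gives -10.3820; window check -0.3 ≤ -10.3820 < 1.3 is false → out
[4] lift (7,-6): star map gives 10.7082; window check -0.3 ≤ 10.7082 < 1.3 is false → out
[5] lift (-6,-11): star map gives 0.7984; window check -0.3 ≤ 0.7984 < 1.3 is true → IN Λ
[6] lift (7,-2): star map gives 8.2361; window check -0.3 ≤ 8.2361 < 1.3 is false → out

1, 2, 5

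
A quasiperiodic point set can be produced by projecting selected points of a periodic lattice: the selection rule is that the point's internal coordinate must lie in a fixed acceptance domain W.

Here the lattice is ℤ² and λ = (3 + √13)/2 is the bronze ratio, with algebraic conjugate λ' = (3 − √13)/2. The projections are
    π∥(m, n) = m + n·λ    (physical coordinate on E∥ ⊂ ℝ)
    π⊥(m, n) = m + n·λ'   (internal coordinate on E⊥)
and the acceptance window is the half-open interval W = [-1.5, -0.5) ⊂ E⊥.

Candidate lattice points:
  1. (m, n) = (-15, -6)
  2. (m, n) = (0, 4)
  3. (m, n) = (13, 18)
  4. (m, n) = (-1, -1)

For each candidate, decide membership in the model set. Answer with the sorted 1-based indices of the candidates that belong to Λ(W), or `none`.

Compute λ' = (3−√13)/2 = -0.3028, so π⊥(m,n) = m -0.3028·n.
#1 (-15,-6): internal coord -15 + (-6)·λ' = -13.1833; -13.1833 ∉ [-1.5, -0.5) → out
#2 (0,4): internal coord 0 + (4)·λ' = -1.2111; -1.2111 ∈ [-1.5, -0.5) → IN Λ
#3 (13,18): internal coord 13 + (18)·λ' = +7.5500; +7.5500 ∉ [-1.5, -0.5) → out
#4 (-1,-1): internal coord -1 + (-1)·λ' = -0.6972; -0.6972 ∈ [-1.5, -0.5) → IN Λ

2, 4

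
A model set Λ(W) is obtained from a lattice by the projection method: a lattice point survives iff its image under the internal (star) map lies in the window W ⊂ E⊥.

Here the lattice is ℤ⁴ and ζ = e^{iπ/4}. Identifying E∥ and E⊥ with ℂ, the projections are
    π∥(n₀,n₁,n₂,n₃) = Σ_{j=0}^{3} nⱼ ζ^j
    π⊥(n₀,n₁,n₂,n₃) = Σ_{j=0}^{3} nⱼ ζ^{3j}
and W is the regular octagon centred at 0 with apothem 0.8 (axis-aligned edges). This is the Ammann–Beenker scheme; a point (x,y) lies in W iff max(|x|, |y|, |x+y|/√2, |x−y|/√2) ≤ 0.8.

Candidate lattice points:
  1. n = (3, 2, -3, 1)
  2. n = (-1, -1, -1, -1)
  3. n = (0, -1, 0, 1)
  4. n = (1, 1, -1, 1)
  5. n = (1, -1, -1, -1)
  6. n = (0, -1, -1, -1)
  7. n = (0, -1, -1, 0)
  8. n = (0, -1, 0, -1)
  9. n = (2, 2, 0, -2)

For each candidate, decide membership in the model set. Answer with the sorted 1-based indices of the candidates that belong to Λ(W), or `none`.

Internal map: ζ^{3j} for j=0..3 gives (1,0), (−√2/2,√2/2), (0,−1), (√2/2,√2/2).
candidate 1: n = (3, 2, -3, 1) → π⊥ ≈ (+2.2929, +5.1213); max(|x|,|y|,|x±y|/√2) = 5.2426 > 0.8 ⇒ ∉ W
candidate 2: n = (-1, -1, -1, -1) → π⊥ ≈ (-1.0000, -0.4142); max(|x|,|y|,|x±y|/√2) = 1.0000 > 0.8 ⇒ ∉ W
candidate 3: n = (0, -1, 0, 1) → π⊥ ≈ (+1.4142, +0.0000); max(|x|,|y|,|x±y|/√2) = 1.4142 > 0.8 ⇒ ∉ W
candidate 4: n = (1, 1, -1, 1) → π⊥ ≈ (+1.0000, +2.4142); max(|x|,|y|,|x±y|/√2) = 2.4142 > 0.8 ⇒ ∉ W
candidate 5: n = (1, -1, -1, -1) → π⊥ ≈ (+1.0000, -0.4142); max(|x|,|y|,|x±y|/√2) = 1.0000 > 0.8 ⇒ ∉ W
candidate 6: n = (0, -1, -1, -1) → π⊥ ≈ (+0.0000, -0.4142); max(|x|,|y|,|x±y|/√2) = 0.4142 ≤ 0.8 ⇒ ∈ W
candidate 7: n = (0, -1, -1, 0) → π⊥ ≈ (+0.7071, +0.2929); max(|x|,|y|,|x±y|/√2) = 0.7071 ≤ 0.8 ⇒ ∈ W
candidate 8: n = (0, -1, 0, -1) → π⊥ ≈ (+0.0000, -1.4142); max(|x|,|y|,|x±y|/√2) = 1.4142 > 0.8 ⇒ ∉ W
candidate 9: n = (2, 2, 0, -2) → π⊥ ≈ (-0.8284, +0.0000); max(|x|,|y|,|x±y|/√2) = 0.8284 > 0.8 ⇒ ∉ W

6, 7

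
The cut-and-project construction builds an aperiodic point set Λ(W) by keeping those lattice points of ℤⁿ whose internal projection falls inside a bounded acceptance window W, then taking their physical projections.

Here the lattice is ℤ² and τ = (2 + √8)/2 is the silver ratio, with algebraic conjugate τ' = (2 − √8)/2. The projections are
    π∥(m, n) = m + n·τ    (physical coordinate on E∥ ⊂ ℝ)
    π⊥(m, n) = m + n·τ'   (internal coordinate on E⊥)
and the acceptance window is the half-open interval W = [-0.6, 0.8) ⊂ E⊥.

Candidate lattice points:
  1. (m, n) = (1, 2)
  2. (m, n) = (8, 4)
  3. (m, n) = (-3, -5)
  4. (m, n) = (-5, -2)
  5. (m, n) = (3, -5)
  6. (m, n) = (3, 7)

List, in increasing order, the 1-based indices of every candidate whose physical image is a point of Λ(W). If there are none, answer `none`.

Compute τ' = (2−√8)/2 = -0.4142, so π⊥(m,n) = m -0.4142·n.
#1 (1,2): internal coord 1 + (2)·τ' = +0.1716; +0.1716 ∈ [-0.6, 0.8) → IN Λ
#2 (8,4): internal coord 8 + (4)·τ' = +6.3431; +6.3431 ∉ [-0.6, 0.8) → out
#3 (-3,-5): internal coord -3 + (-5)·τ' = -0.9289; -0.9289 ∉ [-0.6, 0.8) → out
#4 (-5,-2): internal coord -5 + (-2)·τ' = -4.1716; -4.1716 ∉ [-0.6, 0.8) → out
#5 (3,-5): internal coord 3 + (-5)·τ' = +5.0711; +5.0711 ∉ [-0.6, 0.8) → out
#6 (3,7): internal coord 3 + (7)·τ' = +0.1005; +0.1005 ∈ [-0.6, 0.8) → IN Λ

1, 6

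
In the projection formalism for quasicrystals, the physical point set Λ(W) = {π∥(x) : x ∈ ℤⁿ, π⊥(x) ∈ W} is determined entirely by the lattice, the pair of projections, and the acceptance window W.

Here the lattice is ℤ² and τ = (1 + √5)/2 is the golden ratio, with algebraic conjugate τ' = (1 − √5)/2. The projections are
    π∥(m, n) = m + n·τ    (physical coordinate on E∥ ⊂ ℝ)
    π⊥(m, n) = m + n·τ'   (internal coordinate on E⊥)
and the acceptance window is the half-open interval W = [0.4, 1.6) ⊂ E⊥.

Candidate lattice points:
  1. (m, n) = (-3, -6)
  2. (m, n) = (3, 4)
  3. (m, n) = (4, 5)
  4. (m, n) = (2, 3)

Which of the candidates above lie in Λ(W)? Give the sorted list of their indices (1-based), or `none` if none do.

Compute τ' = (1−√5)/2 = -0.61803, so π⊥(m,n) = m -0.61803·n.
#1 (-3,-6): internal coord -3 + (-6)·τ' = +0.70820; +0.70820 ∈ [0.4, 1.6) → IN Λ
#2 (3,4): internal coord 3 + (4)·τ' = +0.52786; +0.52786 ∈ [0.4, 1.6) → IN Λ
#3 (4,5): internal coord 4 + (5)·τ' = +0.90983; +0.90983 ∈ [0.4, 1.6) → IN Λ
#4 (2,3): internal coord 2 + (3)·τ' = +0.14590; +0.14590 ∉ [0.4, 1.6) → out

1, 2, 3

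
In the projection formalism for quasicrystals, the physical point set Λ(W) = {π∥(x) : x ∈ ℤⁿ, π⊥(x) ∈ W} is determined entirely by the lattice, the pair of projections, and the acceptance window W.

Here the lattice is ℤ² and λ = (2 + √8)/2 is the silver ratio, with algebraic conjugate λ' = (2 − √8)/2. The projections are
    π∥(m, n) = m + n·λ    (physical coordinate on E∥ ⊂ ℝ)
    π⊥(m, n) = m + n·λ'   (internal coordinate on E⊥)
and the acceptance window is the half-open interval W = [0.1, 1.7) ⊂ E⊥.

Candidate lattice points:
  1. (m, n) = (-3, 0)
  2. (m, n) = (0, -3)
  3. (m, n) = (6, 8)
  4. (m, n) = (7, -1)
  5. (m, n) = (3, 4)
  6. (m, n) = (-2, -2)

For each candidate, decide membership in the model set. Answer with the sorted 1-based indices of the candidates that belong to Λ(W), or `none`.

2, 5

Numerically λ ≈ 2.414214 and λ' = −1/λ ≈ -0.414214.
[1] lift (-3,0): star map gives -3.000000; window check 0.1 ≤ -3.000000 < 1.7 is false → out
[2] lift (0,-3): star map gives 1.242641; window check 0.1 ≤ 1.242641 < 1.7 is true → IN Λ
[3] lift (6,8): star map gives 2.686292; window check 0.1 ≤ 2.686292 < 1.7 is false → out
[4] lift (7,-1): star map gives 7.414214; window check 0.1 ≤ 7.414214 < 1.7 is false → out
[5] lift (3,4): star map gives 1.343146; window check 0.1 ≤ 1.343146 < 1.7 is true → IN Λ
[6] lift (-2,-2): star map gives -1.171573; window check 0.1 ≤ -1.171573 < 1.7 is false → out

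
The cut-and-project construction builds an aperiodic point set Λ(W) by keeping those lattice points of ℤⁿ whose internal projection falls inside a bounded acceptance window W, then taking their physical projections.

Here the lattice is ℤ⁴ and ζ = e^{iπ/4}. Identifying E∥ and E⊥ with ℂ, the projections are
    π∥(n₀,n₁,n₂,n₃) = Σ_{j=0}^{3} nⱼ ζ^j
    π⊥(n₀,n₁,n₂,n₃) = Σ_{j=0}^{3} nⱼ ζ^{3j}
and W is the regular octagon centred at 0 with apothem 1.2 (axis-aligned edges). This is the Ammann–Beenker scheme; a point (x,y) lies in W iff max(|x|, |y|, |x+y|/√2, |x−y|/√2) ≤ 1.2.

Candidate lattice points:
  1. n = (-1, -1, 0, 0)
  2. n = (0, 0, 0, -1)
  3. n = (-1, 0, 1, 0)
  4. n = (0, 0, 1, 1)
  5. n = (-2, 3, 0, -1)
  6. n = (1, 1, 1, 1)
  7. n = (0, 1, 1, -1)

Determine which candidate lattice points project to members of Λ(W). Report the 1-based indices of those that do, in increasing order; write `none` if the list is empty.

1, 2, 4, 6

π⊥(n) = n₀ + n₁ζ³ + n₂ζ⁶ + n₃ζ⁹ where ζ = e^{iπ/4}.
#1 (-1, -1, 0, 0): internal (-0.292893, -0.707107); octagon support 0.707107 vs apothem 1.2 → ∈ W
#2 (0, 0, 0, -1): internal (-0.707107, -0.707107); octagon support 1.000000 vs apothem 1.2 → ∈ W
#3 (-1, 0, 1, 0): internal (-1.000000, -1.000000); octagon support 1.414214 vs apothem 1.2 → ∉ W
#4 (0, 0, 1, 1): internal (0.707107, -0.292893); octagon support 0.707107 vs apothem 1.2 → ∈ W
#5 (-2, 3, 0, -1): internal (-4.828427, 1.414214); octagon support 4.828427 vs apothem 1.2 → ∉ W
#6 (1, 1, 1, 1): internal (1.000000, 0.414214); octagon support 1.000000 vs apothem 1.2 → ∈ W
#7 (0, 1, 1, -1): internal (-1.414214, -1.000000); octagon support 1.707107 vs apothem 1.2 → ∉ W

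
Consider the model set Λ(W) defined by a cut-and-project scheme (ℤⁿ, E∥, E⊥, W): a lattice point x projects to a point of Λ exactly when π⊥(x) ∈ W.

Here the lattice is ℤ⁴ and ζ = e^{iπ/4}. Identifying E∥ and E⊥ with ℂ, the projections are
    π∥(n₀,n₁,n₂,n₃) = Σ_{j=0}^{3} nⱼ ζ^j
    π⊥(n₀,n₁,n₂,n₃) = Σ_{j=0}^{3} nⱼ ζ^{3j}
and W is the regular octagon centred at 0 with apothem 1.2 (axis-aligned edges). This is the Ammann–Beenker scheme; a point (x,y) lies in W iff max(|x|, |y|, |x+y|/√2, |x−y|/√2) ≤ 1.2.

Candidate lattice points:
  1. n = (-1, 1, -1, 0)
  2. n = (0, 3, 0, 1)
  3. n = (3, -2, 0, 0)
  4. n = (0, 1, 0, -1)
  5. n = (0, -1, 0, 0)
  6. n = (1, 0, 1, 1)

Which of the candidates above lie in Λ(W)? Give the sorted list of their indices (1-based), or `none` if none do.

5

Internal map: ζ^{3j} for j=0..3 gives (1,0), (−√2/2,√2/2), (0,−1), (√2/2,√2/2).
#1 (-1, 1, -1, 0): internal (-1.7071, 1.7071); octagon support 2.4142 vs apothem 1.2 → ∉ W
#2 (0, 3, 0, 1): internal (-1.4142, 2.8284); octagon support 3.0000 vs apothem 1.2 → ∉ W
#3 (3, -2, 0, 0): internal (4.4142, -1.4142); octagon support 4.4142 vs apothem 1.2 → ∉ W
#4 (0, 1, 0, -1): internal (-1.4142, 0.0000); octagon support 1.4142 vs apothem 1.2 → ∉ W
#5 (0, -1, 0, 0): internal (0.7071, -0.7071); octagon support 1.0000 vs apothem 1.2 → ∈ W
#6 (1, 0, 1, 1): internal (1.7071, -0.2929); octagon support 1.7071 vs apothem 1.2 → ∉ W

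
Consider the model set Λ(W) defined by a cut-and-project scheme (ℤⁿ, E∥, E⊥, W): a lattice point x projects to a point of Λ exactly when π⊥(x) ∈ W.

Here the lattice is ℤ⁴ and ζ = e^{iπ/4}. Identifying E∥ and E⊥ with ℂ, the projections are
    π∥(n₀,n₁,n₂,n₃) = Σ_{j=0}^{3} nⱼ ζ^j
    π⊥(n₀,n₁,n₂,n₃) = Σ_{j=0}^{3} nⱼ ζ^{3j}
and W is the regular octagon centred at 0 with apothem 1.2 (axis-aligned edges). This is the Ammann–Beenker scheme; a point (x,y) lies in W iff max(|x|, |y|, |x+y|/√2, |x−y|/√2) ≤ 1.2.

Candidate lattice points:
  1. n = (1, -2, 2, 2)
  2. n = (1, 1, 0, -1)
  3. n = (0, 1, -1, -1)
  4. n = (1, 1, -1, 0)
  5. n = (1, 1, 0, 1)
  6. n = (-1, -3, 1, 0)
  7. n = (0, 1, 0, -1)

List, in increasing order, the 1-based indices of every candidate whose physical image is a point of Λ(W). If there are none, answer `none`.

2

Internal map: ζ^{3j} for j=0..3 gives (1,0), (−√2/2,√2/2), (0,−1), (√2/2,√2/2).
candidate 1: n = (1, -2, 2, 2) → π⊥ ≈ (+3.828427, -2.000000); max(|x|,|y|,|x±y|/√2) = 4.121320 > 1.2 ⇒ ∉ W
candidate 2: n = (1, 1, 0, -1) → π⊥ ≈ (-0.414214, +0.000000); max(|x|,|y|,|x±y|/√2) = 0.414214 ≤ 1.2 ⇒ ∈ W
candidate 3: n = (0, 1, -1, -1) → π⊥ ≈ (-1.414214, +1.000000); max(|x|,|y|,|x±y|/√2) = 1.707107 > 1.2 ⇒ ∉ W
candidate 4: n = (1, 1, -1, 0) → π⊥ ≈ (+0.292893, +1.707107); max(|x|,|y|,|x±y|/√2) = 1.707107 > 1.2 ⇒ ∉ W
candidate 5: n = (1, 1, 0, 1) → π⊥ ≈ (+1.000000, +1.414214); max(|x|,|y|,|x±y|/√2) = 1.707107 > 1.2 ⇒ ∉ W
candidate 6: n = (-1, -3, 1, 0) → π⊥ ≈ (+1.121320, -3.121320); max(|x|,|y|,|x±y|/√2) = 3.121320 > 1.2 ⇒ ∉ W
candidate 7: n = (0, 1, 0, -1) → π⊥ ≈ (-1.414214, +0.000000); max(|x|,|y|,|x±y|/√2) = 1.414214 > 1.2 ⇒ ∉ W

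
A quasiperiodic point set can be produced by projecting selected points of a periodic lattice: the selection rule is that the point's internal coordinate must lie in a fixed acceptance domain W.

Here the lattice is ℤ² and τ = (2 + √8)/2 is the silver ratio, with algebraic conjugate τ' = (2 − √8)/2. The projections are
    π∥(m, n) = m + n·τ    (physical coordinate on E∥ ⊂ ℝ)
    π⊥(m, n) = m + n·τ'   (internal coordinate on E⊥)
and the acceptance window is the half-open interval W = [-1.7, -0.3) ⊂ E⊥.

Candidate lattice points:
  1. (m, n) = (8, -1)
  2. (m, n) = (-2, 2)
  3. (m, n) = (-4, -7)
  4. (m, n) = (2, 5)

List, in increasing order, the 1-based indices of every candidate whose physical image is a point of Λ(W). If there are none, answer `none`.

Numerically τ ≈ 2.414214 and τ' = −1/τ ≈ -0.414214.
candidate 1: (m,n)=(8,-1) → π∥ = 8-1·τ ≈ 5.585786, π⊥ = 8-1·τ' ≈ 8.414214 ∉ [-1.7, -0.3) ⇒ out
candidate 2: (m,n)=(-2,2) → π∥ = -2+2·τ ≈ 2.828427, π⊥ = -2+2·τ' ≈ -2.828427 ∉ [-1.7, -0.3) ⇒ out
candidate 3: (m,n)=(-4,-7) → π∥ = -4-7·τ ≈ -20.899495, π⊥ = -4-7·τ' ≈ -1.100505 ∈ [-1.7, -0.3) ⇒ IN Λ
candidate 4: (m,n)=(2,5) → π∥ = 2+5·τ ≈ 14.071068, π⊥ = 2+5·τ' ≈ -0.071068 ∉ [-1.7, -0.3) ⇒ out

3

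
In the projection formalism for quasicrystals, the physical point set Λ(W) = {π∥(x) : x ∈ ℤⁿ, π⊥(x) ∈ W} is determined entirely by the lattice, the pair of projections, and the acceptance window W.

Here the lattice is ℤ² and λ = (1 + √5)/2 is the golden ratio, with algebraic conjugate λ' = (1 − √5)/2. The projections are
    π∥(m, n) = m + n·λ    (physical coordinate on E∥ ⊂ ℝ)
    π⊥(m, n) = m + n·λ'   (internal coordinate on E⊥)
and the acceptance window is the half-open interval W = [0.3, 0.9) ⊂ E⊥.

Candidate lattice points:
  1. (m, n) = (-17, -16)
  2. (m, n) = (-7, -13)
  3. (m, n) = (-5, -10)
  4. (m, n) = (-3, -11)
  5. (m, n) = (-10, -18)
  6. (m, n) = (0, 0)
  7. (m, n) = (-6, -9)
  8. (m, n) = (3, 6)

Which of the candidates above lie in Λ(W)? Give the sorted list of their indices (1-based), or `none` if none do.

none

Numerically λ ≈ 1.618034 and λ' = −1/λ ≈ -0.618034.
#1 (-17,-16): internal coord -17 + (-16)·λ' = -7.111456; -7.111456 ∉ [0.3, 0.9) → out
#2 (-7,-13): internal coord -7 + (-13)·λ' = +1.034442; +1.034442 ∉ [0.3, 0.9) → out
#3 (-5,-10): internal coord -5 + (-10)·λ' = +1.180340; +1.180340 ∉ [0.3, 0.9) → out
#4 (-3,-11): internal coord -3 + (-11)·λ' = +3.798374; +3.798374 ∉ [0.3, 0.9) → out
#5 (-10,-18): internal coord -10 + (-18)·λ' = +1.124612; +1.124612 ∉ [0.3, 0.9) → out
#6 (0,0): internal coord 0 + (0)·λ' = +0.000000; +0.000000 ∉ [0.3, 0.9) → out
#7 (-6,-9): internal coord -6 + (-9)·λ' = -0.437694; -0.437694 ∉ [0.3, 0.9) → out
#8 (3,6): internal coord 3 + (6)·λ' = -0.708204; -0.708204 ∉ [0.3, 0.9) → out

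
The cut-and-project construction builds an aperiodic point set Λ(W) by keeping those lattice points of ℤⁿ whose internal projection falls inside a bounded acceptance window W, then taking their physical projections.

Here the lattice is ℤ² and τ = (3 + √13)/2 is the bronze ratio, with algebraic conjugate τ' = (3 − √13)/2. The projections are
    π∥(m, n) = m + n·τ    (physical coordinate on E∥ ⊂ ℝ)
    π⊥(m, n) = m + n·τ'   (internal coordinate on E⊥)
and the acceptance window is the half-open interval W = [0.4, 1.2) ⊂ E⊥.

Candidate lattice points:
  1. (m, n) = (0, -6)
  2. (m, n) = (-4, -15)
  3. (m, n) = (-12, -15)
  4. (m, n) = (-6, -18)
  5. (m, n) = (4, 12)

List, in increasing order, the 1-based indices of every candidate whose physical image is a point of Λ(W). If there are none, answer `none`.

τ' = (3−√13)/2 ≈ -0.30278.
#1 (0,-6): internal coord 0 + (-6)·τ' = +1.81665; +1.81665 ∉ [0.4, 1.2) → out
#2 (-4,-15): internal coord -4 + (-15)·τ' = +0.54163; +0.54163 ∈ [0.4, 1.2) → IN Λ
#3 (-12,-15): internal coord -12 + (-15)·τ' = -7.45837; -7.45837 ∉ [0.4, 1.2) → out
#4 (-6,-18): internal coord -6 + (-18)·τ' = -0.55004; -0.55004 ∉ [0.4, 1.2) → out
#5 (4,12): internal coord 4 + (12)·τ' = +0.36669; +0.36669 ∉ [0.4, 1.2) → out

2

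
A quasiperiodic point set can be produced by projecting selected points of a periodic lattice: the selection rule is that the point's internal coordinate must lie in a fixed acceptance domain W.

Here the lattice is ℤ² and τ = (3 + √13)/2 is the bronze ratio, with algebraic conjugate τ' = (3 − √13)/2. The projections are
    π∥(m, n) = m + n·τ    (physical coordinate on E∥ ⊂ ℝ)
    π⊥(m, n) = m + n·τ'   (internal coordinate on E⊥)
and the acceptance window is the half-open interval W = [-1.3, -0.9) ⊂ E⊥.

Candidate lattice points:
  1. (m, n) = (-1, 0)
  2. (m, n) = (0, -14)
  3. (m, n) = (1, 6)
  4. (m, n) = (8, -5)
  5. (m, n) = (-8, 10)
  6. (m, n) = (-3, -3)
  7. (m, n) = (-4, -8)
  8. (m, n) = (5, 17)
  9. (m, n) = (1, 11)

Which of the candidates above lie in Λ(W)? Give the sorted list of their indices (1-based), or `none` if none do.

1

τ' = (3−√13)/2 ≈ -0.30278.
candidate 1: (m,n)=(-1,0) → π∥ = -1+0·τ ≈ -1.00000, π⊥ = -1+0·τ' ≈ -1.00000 ∈ [-1.3, -0.9) ⇒ IN Λ
candidate 2: (m,n)=(0,-14) → π∥ = 0-14·τ ≈ -46.23886, π⊥ = 0-14·τ' ≈ 4.23886 ∉ [-1.3, -0.9) ⇒ out
candidate 3: (m,n)=(1,6) → π∥ = 1+6·τ ≈ 20.81665, π⊥ = 1+6·τ' ≈ -0.81665 ∉ [-1.3, -0.9) ⇒ out
candidate 4: (m,n)=(8,-5) → π∥ = 8-5·τ ≈ -8.51388, π⊥ = 8-5·τ' ≈ 9.51388 ∉ [-1.3, -0.9) ⇒ out
candidate 5: (m,n)=(-8,10) → π∥ = -8+10·τ ≈ 25.02776, π⊥ = -8+10·τ' ≈ -11.02776 ∉ [-1.3, -0.9) ⇒ out
candidate 6: (m,n)=(-3,-3) → π∥ = -3-3·τ ≈ -12.90833, π⊥ = -3-3·τ' ≈ -2.09167 ∉ [-1.3, -0.9) ⇒ out
candidate 7: (m,n)=(-4,-8) → π∥ = -4-8·τ ≈ -30.42221, π⊥ = -4-8·τ' ≈ -1.57779 ∉ [-1.3, -0.9) ⇒ out
candidate 8: (m,n)=(5,17) → π∥ = 5+17·τ ≈ 61.14719, π⊥ = 5+17·τ' ≈ -0.14719 ∉ [-1.3, -0.9) ⇒ out
candidate 9: (m,n)=(1,11) → π∥ = 1+11·τ ≈ 37.33053, π⊥ = 1+11·τ' ≈ -2.33053 ∉ [-1.3, -0.9) ⇒ out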